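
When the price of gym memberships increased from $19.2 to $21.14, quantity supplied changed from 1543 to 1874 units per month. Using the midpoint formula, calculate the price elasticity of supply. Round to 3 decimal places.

%Δq = (1874 − 1543)/[(1543 + 1874)/2] = 331/1708.5 ≈ 0.1937.
%ΔP = (21.14 − 19.2)/[(19.2 + 21.14)/2] = 1.94/20.17 ≈ 0.0962.
Arc elasticity E = %Δq/%ΔP ≈ 0.1937/0.0962 ≈ 2.014.
|E| > 1: supply is elastic over this range.

2.014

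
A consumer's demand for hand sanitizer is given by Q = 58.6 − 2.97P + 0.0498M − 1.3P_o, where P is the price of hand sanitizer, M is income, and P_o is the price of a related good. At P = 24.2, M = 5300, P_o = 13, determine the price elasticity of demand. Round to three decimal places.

-0.307

At the given point, Q = 58.6 − 2.97(24.2) + 0.0498(5300) − 1.3(13) = 58.6 − 71.874 + 263.94 − 16.9 = 233.766.
∂Q/∂P = −2.97, so E_p = (−2.97)·(24.2/233.766) ≈ -0.307.
|E_p| < 1: demand is inelastic.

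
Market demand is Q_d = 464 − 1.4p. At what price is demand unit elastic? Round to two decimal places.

For linear demand Q_d = a − bp, E = −bp/(a − bp). |E| = 1 ⇒ bp = a − bp ⇒ p = a/(2b).
p = 464/(2·1.4) ≈ 165.71.

165.71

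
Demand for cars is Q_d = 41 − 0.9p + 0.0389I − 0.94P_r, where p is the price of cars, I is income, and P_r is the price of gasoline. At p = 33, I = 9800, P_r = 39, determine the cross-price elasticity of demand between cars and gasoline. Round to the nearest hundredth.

-0.10

At the given point, Q_d = 41 − 0.9(33) + 0.0389(9800) − 0.94(39) = 41 − 29.7 + 381.22 − 36.66 = 355.86.
∂Q_d/∂P_r = −0.94, so E_xy = -0.94·(39/355.86) ≈ -0.10.
E_xy < 0: the goods are complements.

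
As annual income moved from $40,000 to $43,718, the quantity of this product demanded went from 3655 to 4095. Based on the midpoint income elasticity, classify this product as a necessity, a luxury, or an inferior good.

luxury

%ΔQ = (4095 − 3655)/[(3655+4095)/2] = 440/3875 ≈ 0.1135.
%ΔM = (43,718 − 40,000)/[(40,000+43,718)/2] = 3718/41859 ≈ 0.0888.
E_I = %ΔQ/%ΔM ≈ 1.278.
E_I > 1: normal good (luxury).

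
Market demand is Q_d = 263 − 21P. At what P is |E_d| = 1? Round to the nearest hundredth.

For linear demand Q_d = a − bP, E = −bP/(a − bP). |E| = 1 ⇒ bP = a − bP ⇒ P = a/(2b).
P = 263/(2·21) ≈ 6.26.

6.26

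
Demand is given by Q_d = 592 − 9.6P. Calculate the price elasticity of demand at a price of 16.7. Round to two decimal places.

At P = 16.7, Q_d = 431.68.
dQ_d/dP = −9.6.
Point elasticity E = (dQ_d/dP)·(P/Q_d) = -9.6 × 16.7/431.68 ≈ -0.37.
|E| < 1, so demand is inelastic at this price.

-0.37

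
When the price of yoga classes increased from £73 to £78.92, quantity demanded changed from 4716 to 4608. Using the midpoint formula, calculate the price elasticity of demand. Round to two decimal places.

%ΔQ = (4608 − 4716)/[(4716 + 4608)/2] = -108/4662 ≈ -0.0232.
%Δp = (78.92 − 73)/[(73 + 78.92)/2] = 5.92/75.96 ≈ 0.0779.
Arc elasticity E = %ΔQ/%Δp ≈ -0.0232/0.0779 ≈ -0.30.
|E| < 1: demand is inelastic over this range.

-0.30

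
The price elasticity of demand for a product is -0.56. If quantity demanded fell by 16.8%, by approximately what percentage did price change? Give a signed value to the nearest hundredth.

30.00

%ΔQ ≈ E × %ΔP ⇒ %ΔP = %ΔQ / E = (-16.8%)/(-0.56) = 30.00%.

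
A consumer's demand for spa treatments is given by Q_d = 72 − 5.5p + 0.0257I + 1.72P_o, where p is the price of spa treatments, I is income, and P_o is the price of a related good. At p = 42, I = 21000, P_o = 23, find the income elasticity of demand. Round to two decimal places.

Substituting, Q_d = 72 − 5.5(42) + 0.0257(21000) + 1.72(23) = 72 − 231 + 539.7 + 39.56 = 420.26.
∂Q_d/∂I = +0.0257, so E_I = 0.0257·(21000/420.26) ≈ 1.28.
E_I > 1: normal good (luxury).

1.28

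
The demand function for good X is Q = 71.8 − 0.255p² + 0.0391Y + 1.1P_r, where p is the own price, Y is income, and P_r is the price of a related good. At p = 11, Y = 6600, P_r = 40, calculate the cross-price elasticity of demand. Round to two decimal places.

0.13

Evaluating quantity at (p, Y, P_r) gives Q = 71.8 − 0.255(11)² + 0.0391(6600) + 1.1(40) = 71.8 − 30.855 + 258.06 + 44 = 343.005.
∂Q/∂P_r = +1.1, so E_xy = 1.1·(40/343.005) ≈ 0.13.
E_xy > 0: the goods are substitutes.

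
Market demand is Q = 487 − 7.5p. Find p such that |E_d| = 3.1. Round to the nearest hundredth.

Set −bp/(a − bp) = −3.1 ⇒ bp = 3.1(a − bp) ⇒ bp(1+3.1) = 3.1·a.
p = 3.1·487/(7.5·4.1) ≈ 49.10.

49.10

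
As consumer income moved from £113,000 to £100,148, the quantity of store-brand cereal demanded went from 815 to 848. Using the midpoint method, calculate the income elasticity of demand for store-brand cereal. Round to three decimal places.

-0.329

%ΔQ = (848 − 815)/[(815+848)/2] = 33/831.5 ≈ 0.0397.
%ΔY = (100,148 − 113,000)/[(113,000+100,148)/2] = -12852/106574 ≈ -0.1206.
E_I = %ΔQ/%ΔY ≈ -0.329.
E_I < 0: inferior good.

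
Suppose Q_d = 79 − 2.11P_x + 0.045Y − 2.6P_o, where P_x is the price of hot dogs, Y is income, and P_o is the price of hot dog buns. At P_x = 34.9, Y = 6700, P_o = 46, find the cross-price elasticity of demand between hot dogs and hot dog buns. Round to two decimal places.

Substituting, Q_d = 79 − 2.11(34.9) + 0.045(6700) − 2.6(46) = 79 − 73.639 + 301.5 − 119.6 = 187.261.
∂Q_d/∂P_o = −2.6, so E_xy = -2.6·(46/187.261) ≈ -0.64.
E_xy < 0: the goods are complements.

-0.64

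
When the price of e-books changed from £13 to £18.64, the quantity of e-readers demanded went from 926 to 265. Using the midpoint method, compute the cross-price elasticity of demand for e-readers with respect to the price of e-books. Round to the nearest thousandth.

%ΔQ_x = (265 − 926)/[(926+265)/2] = -661/595.5 ≈ -1.1100.
%ΔP_y = (18.64 − 13)/[(13+18.64)/2] ≈ 0.3565.
E_xy = -1.1100/0.3565 ≈ -3.113.
E_xy < 0, so e-readers and e-books are complements.

-3.113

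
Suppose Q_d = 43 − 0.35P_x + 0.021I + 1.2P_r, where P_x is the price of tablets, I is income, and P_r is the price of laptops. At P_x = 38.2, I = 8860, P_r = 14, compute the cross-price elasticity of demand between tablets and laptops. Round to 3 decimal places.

At the given point, Q_d = 43 − 0.35(38.2) + 0.021(8860) + 1.2(14) = 43 − 13.37 + 186.06 + 16.8 = 232.49.
∂Q_d/∂P_r = +1.2, so E_xy = 1.2·(14/232.49) ≈ 0.072.
E_xy > 0: the goods are substitutes.

0.072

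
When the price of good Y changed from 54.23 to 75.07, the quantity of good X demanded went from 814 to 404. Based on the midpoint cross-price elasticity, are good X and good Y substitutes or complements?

complements

%ΔQ_x = (404 − 814)/[(814+404)/2] = -410/609 ≈ -0.6732.
%ΔP_y = (75.07 − 54.23)/[(54.23+75.07)/2] ≈ 0.3224.
E_xy = -0.6732/0.3224 ≈ -2.089.
E_xy < 0, so the goods are complements.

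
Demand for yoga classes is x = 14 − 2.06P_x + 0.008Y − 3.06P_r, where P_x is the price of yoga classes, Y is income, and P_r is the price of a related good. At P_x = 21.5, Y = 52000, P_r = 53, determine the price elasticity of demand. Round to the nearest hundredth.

x = 14 − 2.06(21.5) + 0.008(52000) − 3.06(53) = 14 − 44.29 + 416 − 162.18 = 223.53.
∂x/∂P_x = −2.06, so E_p = (−2.06)·(21.5/223.53) ≈ -0.20.
|E_p| < 1: demand is inelastic.

-0.20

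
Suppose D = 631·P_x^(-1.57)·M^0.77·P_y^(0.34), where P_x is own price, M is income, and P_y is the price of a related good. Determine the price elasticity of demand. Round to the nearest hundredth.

-1.57

For a Cobb–Douglas (constant-elasticity) form D = A·P_x^α·…, the elasticity with respect to P_x equals the exponent α at every point.
Here the exponent on P_x is -1.57, so the price elasticity of demand is -1.57.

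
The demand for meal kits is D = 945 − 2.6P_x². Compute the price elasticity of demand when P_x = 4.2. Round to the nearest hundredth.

At P_x = 4.2, D = 899.136.
dD/dP_x = −2·2.6·P_x = −21.84.
Point elasticity E = (dD/dP_x)·(P_x/D) = -21.84 × 4.2/899.136 ≈ -0.10.
|E| < 1, so demand is inelastic at this price.

-0.10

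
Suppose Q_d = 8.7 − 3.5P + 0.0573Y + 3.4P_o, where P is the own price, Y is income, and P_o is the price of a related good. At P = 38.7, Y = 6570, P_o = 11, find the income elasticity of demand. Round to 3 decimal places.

1.311

Evaluating quantity at (P, Y, P_o) gives Q_d = 8.7 − 3.5(38.7) + 0.0573(6570) + 3.4(11) = 8.7 − 135.45 + 376.461 + 37.4 = 287.111.
∂Q_d/∂Y = +0.0573, so E_I = 0.0573·(6570/287.111) ≈ 1.311.
E_I > 1: normal good (luxury).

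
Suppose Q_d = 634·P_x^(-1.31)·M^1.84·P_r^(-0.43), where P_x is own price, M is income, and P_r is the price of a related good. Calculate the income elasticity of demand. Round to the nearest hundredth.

For a Cobb–Douglas (constant-elasticity) form Q_d = A·M^α·…, the elasticity with respect to M equals the exponent α at every point.
Here the exponent on M is 1.84, so the income elasticity of demand is 1.84.

1.84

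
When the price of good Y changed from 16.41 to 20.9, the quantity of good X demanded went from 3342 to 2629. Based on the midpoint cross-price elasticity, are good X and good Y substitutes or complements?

%ΔQ_x = (2629 − 3342)/[(3342+2629)/2] = -713/2985.5 ≈ -0.2388.
%ΔP_y = (20.9 − 16.41)/[(16.41+20.9)/2] ≈ 0.2407.
E_xy = -0.2388/0.2407 ≈ -0.992.
E_xy < 0, so the goods are complements.

complements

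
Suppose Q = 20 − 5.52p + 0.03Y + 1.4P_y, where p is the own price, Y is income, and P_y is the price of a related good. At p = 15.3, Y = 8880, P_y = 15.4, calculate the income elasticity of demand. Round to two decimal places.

At the given point, Q = 20 − 5.52(15.3) + 0.03(8880) + 1.4(15.4) = 20 − 84.456 + 266.4 + 21.56 = 223.504.
∂Q/∂Y = +0.03, so E_I = 0.03·(8880/223.504) ≈ 1.19.
E_I > 1: normal good (luxury).

1.19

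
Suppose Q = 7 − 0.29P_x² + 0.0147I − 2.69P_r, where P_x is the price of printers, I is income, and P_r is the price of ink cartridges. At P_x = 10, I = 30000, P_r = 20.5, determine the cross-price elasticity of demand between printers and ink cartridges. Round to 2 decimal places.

Q = 7 − 0.29(10)² + 0.0147(30000) − 2.69(20.5) = 7 − 29 + 441 − 55.145 = 363.855.
∂Q/∂P_r = −2.69, so E_xy = -2.69·(20.5/363.855) ≈ -0.15.
E_xy < 0: the goods are complements.

-0.15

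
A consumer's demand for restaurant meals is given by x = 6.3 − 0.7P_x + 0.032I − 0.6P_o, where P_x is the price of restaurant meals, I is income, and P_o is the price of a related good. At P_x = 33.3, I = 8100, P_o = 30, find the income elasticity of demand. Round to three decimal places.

x = 6.3 − 0.7(33.3) + 0.032(8100) − 0.6(30) = 6.3 − 23.31 + 259.2 − 18 = 224.19.
∂x/∂I = +0.032, so E_I = 0.032·(8100/224.19) ≈ 1.156.
E_I > 1: normal good (luxury).

1.156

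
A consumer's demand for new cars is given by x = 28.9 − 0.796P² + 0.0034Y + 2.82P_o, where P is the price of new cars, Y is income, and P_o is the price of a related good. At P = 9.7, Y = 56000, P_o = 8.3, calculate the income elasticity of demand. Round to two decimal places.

1.13

First evaluate x: 28.9 − 0.796(9.7)² + 0.0034(56000) + 2.82(8.3) = 28.9 − 74.8956 + 190.4 + 23.406 = 167.8104.
∂x/∂Y = +0.0034, so E_I = 0.0034·(56000/167.8104) ≈ 1.13.
E_I > 1: normal good (luxury).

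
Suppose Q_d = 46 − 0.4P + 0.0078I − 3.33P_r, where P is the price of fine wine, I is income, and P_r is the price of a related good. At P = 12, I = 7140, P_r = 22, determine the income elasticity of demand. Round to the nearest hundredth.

2.36

First evaluate Q_d: 46 − 0.4(12) + 0.0078(7140) − 3.33(22) = 46 − 4.8 + 55.692 − 73.26 = 23.632.
∂Q_d/∂I = +0.0078, so E_I = 0.0078·(7140/23.632) ≈ 2.36.
E_I > 1: normal good (luxury).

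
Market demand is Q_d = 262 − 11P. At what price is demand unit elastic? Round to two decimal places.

11.91

For linear demand Q_d = a − bP, E = −bP/(a − bP). |E| = 1 ⇒ bP = a − bP ⇒ P = a/(2b).
P = 262/(2·11) ≈ 11.91.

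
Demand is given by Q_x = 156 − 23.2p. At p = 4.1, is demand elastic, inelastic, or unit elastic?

elastic

At p = 4.1, Q_x = 60.88.
dQ_x/dp = −23.2.
Point elasticity E = (dQ_x/dp)·(p/Q_x) = -23.2 × 4.1/60.88 ≈ -1.562.
|E| ≈ 1.562 > 1, so demand is elastic.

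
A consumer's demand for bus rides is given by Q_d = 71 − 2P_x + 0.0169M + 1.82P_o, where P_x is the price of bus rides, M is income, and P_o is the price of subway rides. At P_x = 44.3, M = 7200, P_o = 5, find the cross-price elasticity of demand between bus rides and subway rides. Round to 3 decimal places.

0.080

Evaluating quantity at (P_x, M, P_o) gives Q_d = 71 − 2(44.3) + 0.0169(7200) + 1.82(5) = 71 − 88.6 + 121.68 + 9.1 = 113.18.
∂Q_d/∂P_o = +1.82, so E_xy = 1.82·(5/113.18) ≈ 0.080.
E_xy > 0: the goods are substitutes.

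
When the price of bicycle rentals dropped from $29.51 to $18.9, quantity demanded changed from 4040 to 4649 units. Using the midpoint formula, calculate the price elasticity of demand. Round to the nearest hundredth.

%ΔQ = (4649 − 4040)/[(4040 + 4649)/2] = 609/4344.5 ≈ 0.1402.
%ΔP = (18.9 − 29.51)/[(29.51 + 18.9)/2] = -10.61/24.205 ≈ -0.4383.
Arc elasticity E = %ΔQ/%ΔP ≈ 0.1402/-0.4383 ≈ -0.32.
|E| < 1: demand is inelastic over this range.

-0.32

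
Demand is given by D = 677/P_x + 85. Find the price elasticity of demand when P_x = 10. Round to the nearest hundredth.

At P_x = 10, D = 152.7.
dD/dP_x = −677/P_x² = −6.77.
Point elasticity E = (dD/dP_x)·(P_x/D) = -6.77 × 10/152.7 ≈ -0.44.
|E| < 1, so demand is inelastic at this price.

-0.44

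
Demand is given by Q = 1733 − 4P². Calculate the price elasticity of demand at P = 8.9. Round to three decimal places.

-0.447

At P = 8.9, Q = 1416.16.
dQ/dP = −2·4·P = −71.2.
Point elasticity E = (dQ/dP)·(P/Q) = -71.2 × 8.9/1416.16 ≈ -0.447.
|E| < 1, so demand is inelastic at this price.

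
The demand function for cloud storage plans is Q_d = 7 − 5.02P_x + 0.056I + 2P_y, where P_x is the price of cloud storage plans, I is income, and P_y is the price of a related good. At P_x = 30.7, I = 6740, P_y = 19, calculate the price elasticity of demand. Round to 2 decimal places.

Substituting, Q_d = 7 − 5.02(30.7) + 0.056(6740) + 2(19) = 7 − 154.114 + 377.44 + 38 = 268.326.
∂Q_d/∂P_x = −5.02, so E_p = (−5.02)·(30.7/268.326) ≈ -0.57.
|E_p| < 1: demand is inelastic.

-0.57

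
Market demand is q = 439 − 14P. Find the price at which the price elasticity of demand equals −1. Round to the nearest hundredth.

15.68

For linear demand q = a − bP, E = −bP/(a − bP). |E| = 1 ⇒ bP = a − bP ⇒ P = a/(2b).
P = 439/(2·14) ≈ 15.68.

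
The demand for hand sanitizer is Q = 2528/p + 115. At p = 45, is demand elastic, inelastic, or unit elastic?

inelastic

At p = 45, Q = 171.1778.
dQ/dp = −2528/p² = −1.2484.
Point elasticity E = (dQ/dp)·(p/Q) = -1.2484 × 45/171.1778 ≈ -0.328.
|E| ≈ 0.328 < 1, so demand is inelastic.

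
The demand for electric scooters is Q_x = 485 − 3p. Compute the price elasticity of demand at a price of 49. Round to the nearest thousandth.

At p = 49, Q_x = 338.
dQ_x/dp = −3.
Point elasticity E = (dQ_x/dp)·(p/Q_x) = -3 × 49/338 ≈ -0.435.
|E| < 1, so demand is inelastic at this price.

-0.435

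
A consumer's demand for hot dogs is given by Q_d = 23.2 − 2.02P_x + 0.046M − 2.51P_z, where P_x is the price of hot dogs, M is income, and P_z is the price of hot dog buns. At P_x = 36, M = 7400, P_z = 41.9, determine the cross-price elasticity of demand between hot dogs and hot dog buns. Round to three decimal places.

-0.566

Substituting, Q_d = 23.2 − 2.02(36) + 0.046(7400) − 2.51(41.9) = 23.2 − 72.72 + 340.4 − 105.169 = 185.711.
∂Q_d/∂P_z = −2.51, so E_xy = -2.51·(41.9/185.711) ≈ -0.566.
E_xy < 0: the goods are complements.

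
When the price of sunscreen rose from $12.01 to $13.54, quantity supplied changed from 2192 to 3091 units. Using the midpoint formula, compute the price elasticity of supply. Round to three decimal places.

2.842

%Δq = (3091 − 2192)/[(2192 + 3091)/2] = 899/2641.5 ≈ 0.3403.
%Δp = (13.54 − 12.01)/[(12.01 + 13.54)/2] = 1.53/12.775 ≈ 0.1198.
Arc elasticity E = %Δq/%Δp ≈ 0.3403/0.1198 ≈ 2.842.
|E| > 1: supply is elastic over this range.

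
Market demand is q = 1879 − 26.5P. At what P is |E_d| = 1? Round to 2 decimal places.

35.45

For linear demand q = a − bP, E = −bP/(a − bP). |E| = 1 ⇒ bP = a − bP ⇒ P = a/(2b).
P = 1879/(2·26.5) ≈ 35.45.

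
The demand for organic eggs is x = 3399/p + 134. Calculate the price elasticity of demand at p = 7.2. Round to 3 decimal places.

-0.779

At p = 7.2, x = 606.0833.
dx/dp = −3399/p² = −65.5671.
Point elasticity E = (dx/dp)·(p/x) = -65.5671 × 7.2/606.0833 ≈ -0.779.
|E| < 1, so demand is inelastic at this price.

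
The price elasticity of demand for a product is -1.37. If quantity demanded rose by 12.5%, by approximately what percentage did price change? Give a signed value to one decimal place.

%ΔQ ≈ E × %ΔP ⇒ %ΔP = %ΔQ / E = (12.5%)/(-1.37) ≈ -9.1%.

-9.1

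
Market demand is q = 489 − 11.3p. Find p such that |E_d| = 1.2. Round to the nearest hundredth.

23.60

Set −bp/(a − bp) = −1.2 ⇒ bp = 1.2(a − bp) ⇒ bp(1+1.2) = 1.2·a.
p = 1.2·489/(11.3·2.2) ≈ 23.60.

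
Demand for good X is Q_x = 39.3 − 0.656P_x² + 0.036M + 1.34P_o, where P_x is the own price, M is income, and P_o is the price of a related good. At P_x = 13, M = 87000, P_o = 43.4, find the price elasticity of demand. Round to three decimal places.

-0.071

Evaluating quantity at (P_x, M, P_o) gives Q_x = 39.3 − 0.656(13)² + 0.036(87000) + 1.34(43.4) = 39.3 − 110.864 + 3132 + 58.156 = 3118.592.
∂Q_x/∂P_x = −2·0.656·P_x = -17.056, so E_p = -17.056·(13/3118.592) ≈ -0.071.
|E_p| < 1: demand is inelastic.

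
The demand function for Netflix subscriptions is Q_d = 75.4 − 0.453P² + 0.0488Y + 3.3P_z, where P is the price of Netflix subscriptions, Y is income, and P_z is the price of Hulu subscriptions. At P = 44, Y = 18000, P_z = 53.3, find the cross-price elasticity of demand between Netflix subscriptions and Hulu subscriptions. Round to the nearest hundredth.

Evaluating quantity at (P, Y, P_z) gives Q_d = 75.4 − 0.453(44)² + 0.0488(18000) + 3.3(53.3) = 75.4 − 877.008 + 878.4 + 175.89 = 252.682.
∂Q_d/∂P_z = +3.3, so E_xy = 3.3·(53.3/252.682) ≈ 0.70.
E_xy > 0: the goods are substitutes.

0.70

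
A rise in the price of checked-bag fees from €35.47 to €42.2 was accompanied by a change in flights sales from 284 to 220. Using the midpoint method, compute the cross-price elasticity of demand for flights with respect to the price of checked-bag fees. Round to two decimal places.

-1.47

%ΔQ_x = (220 − 284)/[(284+220)/2] = -64/252 ≈ -0.2540.
%ΔP_y = (42.2 − 35.47)/[(35.47+42.2)/2] ≈ 0.1733.
E_xy = -0.2540/0.1733 ≈ -1.47.
E_xy < 0, so flights and checked-bag fees are complements.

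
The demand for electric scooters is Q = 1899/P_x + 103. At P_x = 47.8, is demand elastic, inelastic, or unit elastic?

At P_x = 47.8, Q = 142.728.
dQ/dP_x = −1899/P_x² = −0.8311.
Point elasticity E = (dQ/dP_x)·(P_x/Q) = -0.8311 × 47.8/142.728 ≈ -0.278.
|E| ≈ 0.278 < 1, so demand is inelastic.

inelastic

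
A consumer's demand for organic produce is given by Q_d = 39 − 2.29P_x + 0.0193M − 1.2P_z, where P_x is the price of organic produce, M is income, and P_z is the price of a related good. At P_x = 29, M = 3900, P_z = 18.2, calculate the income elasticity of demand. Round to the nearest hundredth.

Q_d = 39 − 2.29(29) + 0.0193(3900) − 1.2(18.2) = 39 − 66.41 + 75.27 − 21.84 = 26.02.
∂Q_d/∂M = +0.0193, so E_I = 0.0193·(3900/26.02) ≈ 2.89.
E_I > 1: normal good (luxury).

2.89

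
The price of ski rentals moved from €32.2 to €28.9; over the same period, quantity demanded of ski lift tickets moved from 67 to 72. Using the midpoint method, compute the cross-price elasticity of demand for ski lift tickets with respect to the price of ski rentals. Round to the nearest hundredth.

-0.67

%ΔQ_x = (72 − 67)/[(67+72)/2] = 5/69.5 ≈ 0.0719.
%ΔP_y = (28.9 − 32.2)/[(32.2+28.9)/2] ≈ -0.1080.
E_xy = 0.0719/-0.1080 ≈ -0.67.
E_xy < 0, so ski lift tickets and ski rentals are complements.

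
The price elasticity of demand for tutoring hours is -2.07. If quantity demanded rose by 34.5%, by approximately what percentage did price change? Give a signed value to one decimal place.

%ΔQ ≈ E × %ΔP ⇒ %ΔP = %ΔQ / E = (34.5%)/(-2.07) ≈ -16.7%.

-16.7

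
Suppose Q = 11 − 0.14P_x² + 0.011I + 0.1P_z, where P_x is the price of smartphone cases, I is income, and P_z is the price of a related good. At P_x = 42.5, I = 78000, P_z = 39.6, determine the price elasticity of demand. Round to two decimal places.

Evaluating quantity at (P_x, I, P_z) gives Q = 11 − 0.14(42.5)² + 0.011(78000) + 0.1(39.6) = 11 − 252.875 + 858 + 3.96 = 620.085.
∂Q/∂P_x = −2·0.14·P_x = -11.9, so E_p = -11.9·(42.5/620.085) ≈ -0.82.
|E_p| < 1: demand is inelastic.

-0.82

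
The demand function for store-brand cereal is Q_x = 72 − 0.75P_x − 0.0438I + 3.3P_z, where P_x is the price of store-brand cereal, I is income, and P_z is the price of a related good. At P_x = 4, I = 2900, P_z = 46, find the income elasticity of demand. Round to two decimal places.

Q_x = 72 − 0.75(4) − 0.0438(2900) + 3.3(46) = 72 − 3 − 127.02 + 151.8 = 93.78.
∂Q_x/∂I = −0.0438, so E_I = -0.0438·(2900/93.78) ≈ -1.35.
E_I < 0: inferior good.

-1.35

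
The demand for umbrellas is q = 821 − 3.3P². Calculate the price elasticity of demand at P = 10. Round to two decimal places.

At P = 10, q = 491.
dq/dP = −2·3.3·P = −66.
Point elasticity E = (dq/dP)·(P/q) = -66 × 10/491 ≈ -1.34.
|E| > 1, so demand is elastic at this price.

-1.34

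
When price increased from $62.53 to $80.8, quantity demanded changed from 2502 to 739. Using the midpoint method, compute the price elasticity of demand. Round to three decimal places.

%ΔQ = (739 − 2502)/[(2502 + 739)/2] = -1763/1620.5 ≈ -1.0879.
%ΔP = (80.8 − 62.53)/[(62.53 + 80.8)/2] = 18.27/71.665 ≈ 0.2549.
Arc elasticity E = %ΔQ/%ΔP ≈ -1.0879/0.2549 ≈ -4.267.
|E| > 1: demand is elastic over this range.

-4.267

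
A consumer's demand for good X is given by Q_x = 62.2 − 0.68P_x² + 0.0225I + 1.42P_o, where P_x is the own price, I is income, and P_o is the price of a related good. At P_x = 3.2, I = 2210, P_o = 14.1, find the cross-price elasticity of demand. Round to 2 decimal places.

0.16

At the given point, Q_x = 62.2 − 0.68(3.2)² + 0.0225(2210) + 1.42(14.1) = 62.2 − 6.9632 + 49.725 + 20.022 = 124.9838.
∂Q_x/∂P_o = +1.42, so E_xy = 1.42·(14.1/124.9838) ≈ 0.16.
E_xy > 0: the goods are substitutes.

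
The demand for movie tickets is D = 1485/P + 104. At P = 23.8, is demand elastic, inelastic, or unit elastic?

At P = 23.8, D = 166.395.
dD/dP = −1485/P² = −2.6216.
Point elasticity E = (dD/dP)·(P/D) = -2.6216 × 23.8/166.395 ≈ -0.375.
|E| ≈ 0.375 < 1, so demand is inelastic.

inelastic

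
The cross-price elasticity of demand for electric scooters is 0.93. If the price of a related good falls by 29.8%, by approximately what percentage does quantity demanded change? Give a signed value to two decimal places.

%ΔQ ≈ E × %ΔP_y = (0.93) × (-29.8%) ≈ -27.71%.

-27.71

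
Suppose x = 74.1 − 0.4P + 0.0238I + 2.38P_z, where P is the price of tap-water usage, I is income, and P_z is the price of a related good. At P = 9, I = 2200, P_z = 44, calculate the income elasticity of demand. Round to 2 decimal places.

Substituting, x = 74.1 − 0.4(9) + 0.0238(2200) + 2.38(44) = 74.1 − 3.6 + 52.36 + 104.72 = 227.58.
∂x/∂I = +0.0238, so E_I = 0.0238·(2200/227.58) ≈ 0.23.
E_I ∈ (0,1): normal good (necessity).

0.23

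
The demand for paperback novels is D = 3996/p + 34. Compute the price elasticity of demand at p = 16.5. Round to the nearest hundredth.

-0.88

At p = 16.5, D = 276.1818.
dD/dp = −3996/p² = −14.6777.
Point elasticity E = (dD/dp)·(p/D) = -14.6777 × 16.5/276.1818 ≈ -0.88.
|E| < 1, so demand is inelastic at this price.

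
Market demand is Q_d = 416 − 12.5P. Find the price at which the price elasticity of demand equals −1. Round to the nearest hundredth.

16.64

For linear demand Q_d = a − bP, E = −bP/(a − bP). |E| = 1 ⇒ bP = a − bP ⇒ P = a/(2b).
P = 416/(2·12.5) = 16.64.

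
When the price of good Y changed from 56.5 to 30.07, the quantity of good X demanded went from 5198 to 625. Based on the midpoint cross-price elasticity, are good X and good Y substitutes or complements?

substitutes

%ΔQ_x = (625 − 5198)/[(5198+625)/2] = -4573/2911.5 ≈ -1.5707.
%ΔP_y = (30.07 − 56.5)/[(56.5+30.07)/2] ≈ -0.6106.
E_xy = -1.5707/-0.6106 ≈ 2.572.
E_xy > 0, so the goods are substitutes.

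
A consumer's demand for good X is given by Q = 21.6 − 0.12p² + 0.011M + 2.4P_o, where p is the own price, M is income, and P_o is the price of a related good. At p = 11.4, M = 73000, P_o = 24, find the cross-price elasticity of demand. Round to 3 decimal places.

0.066

Q = 21.6 − 0.12(11.4)² + 0.011(73000) + 2.4(24) = 21.6 − 15.5952 + 803 + 57.6 = 866.6048.
∂Q/∂P_o = +2.4, so E_xy = 2.4·(24/866.6048) ≈ 0.066.
E_xy > 0: the goods are substitutes.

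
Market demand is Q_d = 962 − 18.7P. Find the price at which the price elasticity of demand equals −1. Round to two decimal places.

25.72

For linear demand Q_d = a − bP, E = −bP/(a − bP). |E| = 1 ⇒ bP = a − bP ⇒ P = a/(2b).
P = 962/(2·18.7) ≈ 25.72.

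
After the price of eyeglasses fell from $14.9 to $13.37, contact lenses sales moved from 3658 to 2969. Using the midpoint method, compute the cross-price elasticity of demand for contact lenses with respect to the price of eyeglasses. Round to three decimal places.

%ΔQ_x = (2969 − 3658)/[(3658+2969)/2] = -689/3313.5 ≈ -0.2079.
%ΔP_y = (13.37 − 14.9)/[(14.9+13.37)/2] ≈ -0.1082.
E_xy = -0.2079/-0.1082 ≈ 1.921.
E_xy > 0, so contact lenses and eyeglasses are substitutes.

1.921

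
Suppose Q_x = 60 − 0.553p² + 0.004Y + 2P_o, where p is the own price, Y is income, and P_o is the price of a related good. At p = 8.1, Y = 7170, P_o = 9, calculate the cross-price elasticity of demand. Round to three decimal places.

0.256

At the given point, Q_x = 60 − 0.553(8.1)² + 0.004(7170) + 2(9) = 60 − 36.2823 + 28.68 + 18 = 70.3977.
∂Q_x/∂P_o = +2, so E_xy = 2·(9/70.3977) ≈ 0.256.
E_xy > 0: the goods are substitutes.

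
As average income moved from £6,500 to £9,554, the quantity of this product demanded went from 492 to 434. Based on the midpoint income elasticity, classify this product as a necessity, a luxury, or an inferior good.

inferior

%ΔQ = (434 − 492)/[(492+434)/2] = -58/463 ≈ -0.1253.
%ΔI = (9,554 − 6,500)/[(6,500+9,554)/2] = 3054/8027 ≈ 0.3805.
E_I = %ΔQ/%ΔI ≈ -0.329.
E_I < 0: inferior good.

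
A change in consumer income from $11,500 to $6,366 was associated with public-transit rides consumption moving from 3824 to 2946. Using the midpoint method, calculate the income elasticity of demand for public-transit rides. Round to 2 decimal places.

%ΔQ = (2946 − 3824)/[(3824+2946)/2] = -878/3385 ≈ -0.2594.
%ΔM = (6,366 − 11,500)/[(11,500+6,366)/2] = -5134/8933 ≈ -0.5747.
E_I = %ΔQ/%ΔM ≈ 0.45.
E_I ∈ (0,1): normal good (necessity).

0.45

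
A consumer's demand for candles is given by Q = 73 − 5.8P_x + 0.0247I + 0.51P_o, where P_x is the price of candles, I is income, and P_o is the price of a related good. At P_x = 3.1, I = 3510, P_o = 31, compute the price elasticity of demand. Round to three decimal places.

Q = 73 − 5.8(3.1) + 0.0247(3510) + 0.51(31) = 73 − 17.98 + 86.697 + 15.81 = 157.527.
∂Q/∂P_x = −5.8, so E_p = (−5.8)·(3.1/157.527) ≈ -0.114.
|E_p| < 1: demand is inelastic.

-0.114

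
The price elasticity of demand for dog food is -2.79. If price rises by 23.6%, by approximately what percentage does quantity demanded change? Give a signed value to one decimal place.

-65.8

%ΔQ ≈ E × %ΔP = (-2.79) × (23.6%) ≈ -65.8%.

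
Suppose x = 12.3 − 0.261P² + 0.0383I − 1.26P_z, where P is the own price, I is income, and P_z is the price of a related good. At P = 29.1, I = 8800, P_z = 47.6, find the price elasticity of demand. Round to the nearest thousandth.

-6.468

At the given point, x = 12.3 − 0.261(29.1)² + 0.0383(8800) − 1.26(47.6) = 12.3 − 221.0174 + 337.04 − 59.976 = 68.3466.
∂x/∂P = −2·0.261·P = -15.1902, so E_p = -15.1902·(29.1/68.3466) ≈ -6.468.
|E_p| > 1: demand is elastic.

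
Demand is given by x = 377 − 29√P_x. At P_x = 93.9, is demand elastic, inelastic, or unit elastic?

At P_x = 93.9, x = 95.9842.
dx/dP_x = −29/(2√P_x) = −29/(2·9.6902).
Point elasticity E = (dx/dP_x)·(P_x/x) = -1.4964 × 93.9/95.9842 ≈ -1.464.
|E| ≈ 1.464 > 1, so demand is elastic.

elastic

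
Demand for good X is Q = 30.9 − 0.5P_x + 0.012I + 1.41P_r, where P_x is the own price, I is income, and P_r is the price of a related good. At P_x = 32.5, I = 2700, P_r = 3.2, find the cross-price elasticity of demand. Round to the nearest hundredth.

0.09

Substituting, Q = 30.9 − 0.5(32.5) + 0.012(2700) + 1.41(3.2) = 30.9 − 16.25 + 32.4 + 4.512 = 51.562.
∂Q/∂P_r = +1.41, so E_xy = 1.41·(3.2/51.562) ≈ 0.09.
E_xy > 0: the goods are substitutes.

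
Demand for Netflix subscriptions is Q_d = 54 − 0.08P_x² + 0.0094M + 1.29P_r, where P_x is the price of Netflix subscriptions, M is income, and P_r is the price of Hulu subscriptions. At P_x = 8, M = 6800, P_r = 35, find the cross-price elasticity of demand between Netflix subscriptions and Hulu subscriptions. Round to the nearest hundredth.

Q_d = 54 − 0.08(8)² + 0.0094(6800) + 1.29(35) = 54 − 5.12 + 63.92 + 45.15 = 157.95.
∂Q_d/∂P_r = +1.29, so E_xy = 1.29·(35/157.95) ≈ 0.29.
E_xy > 0: the goods are substitutes.

0.29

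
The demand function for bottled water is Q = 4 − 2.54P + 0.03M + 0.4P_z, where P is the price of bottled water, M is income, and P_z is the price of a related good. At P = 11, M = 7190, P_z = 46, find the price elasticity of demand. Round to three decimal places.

Substituting, Q = 4 − 2.54(11) + 0.03(7190) + 0.4(46) = 4 − 27.94 + 215.7 + 18.4 = 210.16.
∂Q/∂P = −2.54, so E_p = (−2.54)·(11/210.16) ≈ -0.133.
|E_p| < 1: demand is inelastic.

-0.133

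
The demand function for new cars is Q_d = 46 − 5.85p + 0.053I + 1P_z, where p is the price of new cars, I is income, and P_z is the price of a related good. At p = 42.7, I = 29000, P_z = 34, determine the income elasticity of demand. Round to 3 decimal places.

1.124

Q_d = 46 − 5.85(42.7) + 0.053(29000) + 1(34) = 46 − 249.795 + 1537 + 34 = 1367.205.
∂Q_d/∂I = +0.053, so E_I = 0.053·(29000/1367.205) ≈ 1.124.
E_I > 1: normal good (luxury).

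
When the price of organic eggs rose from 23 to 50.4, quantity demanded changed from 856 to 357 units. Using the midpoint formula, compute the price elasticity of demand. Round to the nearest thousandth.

%Δq = (357 − 856)/[(856 + 357)/2] = -499/606.5 ≈ -0.8228.
%ΔP = (50.4 − 23)/[(23 + 50.4)/2] = 27.4/36.7 ≈ 0.7466.
Arc elasticity E = %Δq/%ΔP ≈ -0.8228/0.7466 ≈ -1.102.
|E| > 1: demand is elastic over this range.

-1.102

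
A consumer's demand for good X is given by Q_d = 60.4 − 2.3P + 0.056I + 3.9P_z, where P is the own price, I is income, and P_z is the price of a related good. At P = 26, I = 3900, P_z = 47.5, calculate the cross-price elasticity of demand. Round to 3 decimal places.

At the given point, Q_d = 60.4 − 2.3(26) + 0.056(3900) + 3.9(47.5) = 60.4 − 59.8 + 218.4 + 185.25 = 404.25.
∂Q_d/∂P_z = +3.9, so E_xy = 3.9·(47.5/404.25) ≈ 0.458.
E_xy > 0: the goods are substitutes.

0.458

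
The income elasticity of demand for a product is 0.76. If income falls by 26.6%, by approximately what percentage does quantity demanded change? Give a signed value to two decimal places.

-20.22

%ΔQ ≈ E × %ΔI = (0.76) × (-26.6%) ≈ -20.22%.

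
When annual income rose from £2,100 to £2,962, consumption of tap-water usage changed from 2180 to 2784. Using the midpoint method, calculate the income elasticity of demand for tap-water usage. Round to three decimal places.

0.715

%ΔQ = (2784 − 2180)/[(2180+2784)/2] = 604/2482 ≈ 0.2434.
%ΔM = (2,962 − 2,100)/[(2,100+2,962)/2] = 862/2531 ≈ 0.3406.
E_I = %ΔQ/%ΔM ≈ 0.715.
E_I ∈ (0,1): normal good (necessity).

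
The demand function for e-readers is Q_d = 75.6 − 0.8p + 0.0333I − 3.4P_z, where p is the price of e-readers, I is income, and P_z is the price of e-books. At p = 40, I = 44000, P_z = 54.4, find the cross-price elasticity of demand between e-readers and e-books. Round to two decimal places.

-0.14

Evaluating quantity at (p, I, P_z) gives Q_d = 75.6 − 0.8(40) + 0.0333(44000) − 3.4(54.4) = 75.6 − 32 + 1465.2 − 184.96 = 1323.84.
∂Q_d/∂P_z = −3.4, so E_xy = -3.4·(54.4/1323.84) ≈ -0.14.
E_xy < 0: the goods are complements.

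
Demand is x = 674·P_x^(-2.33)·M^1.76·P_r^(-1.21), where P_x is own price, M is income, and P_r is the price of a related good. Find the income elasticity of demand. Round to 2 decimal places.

1.76

For a Cobb–Douglas (constant-elasticity) form x = A·M^α·…, the elasticity with respect to M equals the exponent α at every point.
Here the exponent on M is 1.76, so the income elasticity of demand is 1.76.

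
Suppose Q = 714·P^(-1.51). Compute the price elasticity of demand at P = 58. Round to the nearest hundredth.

For a Cobb–Douglas (constant-elasticity) form Q = A·P^α·…, the elasticity with respect to P equals the exponent α at every point.
Here the exponent on P is -1.51, so the price elasticity of demand is -1.51.

-1.51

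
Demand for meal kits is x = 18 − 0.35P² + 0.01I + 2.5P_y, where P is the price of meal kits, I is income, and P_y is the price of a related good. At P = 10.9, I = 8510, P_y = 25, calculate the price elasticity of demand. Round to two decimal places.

-0.67

x = 18 − 0.35(10.9)² + 0.01(8510) + 2.5(25) = 18 − 41.5835 + 85.1 + 62.5 = 124.0165.
∂x/∂P = −2·0.35·P = -7.63, so E_p = -7.63·(10.9/124.0165) ≈ -0.67.
|E_p| < 1: demand is inelastic.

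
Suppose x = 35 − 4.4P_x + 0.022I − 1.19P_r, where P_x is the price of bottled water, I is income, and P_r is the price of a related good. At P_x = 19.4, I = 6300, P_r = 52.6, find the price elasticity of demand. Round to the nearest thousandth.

-3.328

First evaluate x: 35 − 4.4(19.4) + 0.022(6300) − 1.19(52.6) = 35 − 85.36 + 138.6 − 62.594 = 25.646.
∂x/∂P_x = −4.4, so E_p = (−4.4)·(19.4/25.646) ≈ -3.328.
|E_p| > 1: demand is elastic.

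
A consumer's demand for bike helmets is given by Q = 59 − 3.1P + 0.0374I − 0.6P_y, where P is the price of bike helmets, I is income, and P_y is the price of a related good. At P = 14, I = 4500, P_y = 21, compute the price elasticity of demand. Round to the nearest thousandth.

-0.253

Evaluating quantity at (P, I, P_y) gives Q = 59 − 3.1(14) + 0.0374(4500) − 0.6(21) = 59 − 43.4 + 168.3 − 12.6 = 171.3.
∂Q/∂P = −3.1, so E_p = (−3.1)·(14/171.3) ≈ -0.253.
|E_p| < 1: demand is inelastic.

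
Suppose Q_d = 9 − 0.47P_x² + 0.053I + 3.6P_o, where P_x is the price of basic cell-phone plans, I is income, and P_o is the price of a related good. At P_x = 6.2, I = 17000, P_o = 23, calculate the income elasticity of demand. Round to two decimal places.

First evaluate Q_d: 9 − 0.47(6.2)² + 0.053(17000) + 3.6(23) = 9 − 18.0668 + 901 + 82.8 = 974.7332.
∂Q_d/∂I = +0.053, so E_I = 0.053·(17000/974.7332) ≈ 0.92.
E_I ∈ (0,1): normal good (necessity).

0.92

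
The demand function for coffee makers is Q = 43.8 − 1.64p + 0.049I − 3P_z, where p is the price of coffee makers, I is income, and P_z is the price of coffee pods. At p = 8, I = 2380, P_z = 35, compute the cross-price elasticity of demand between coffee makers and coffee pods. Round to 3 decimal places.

Substituting, Q = 43.8 − 1.64(8) + 0.049(2380) − 3(35) = 43.8 − 13.12 + 116.62 − 105 = 42.3.
∂Q/∂P_z = −3, so E_xy = -3·(35/42.3) ≈ -2.482.
E_xy < 0: the goods are complements.

-2.482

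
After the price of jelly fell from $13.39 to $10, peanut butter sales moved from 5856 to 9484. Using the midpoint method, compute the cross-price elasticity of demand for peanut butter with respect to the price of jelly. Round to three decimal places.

-1.632

%ΔQ_x = (9484 − 5856)/[(5856+9484)/2] = 3628/7670 ≈ 0.4730.
%ΔP_y = (10 − 13.39)/[(13.39+10)/2] ≈ -0.2899.
E_xy = 0.4730/-0.2899 ≈ -1.632.
E_xy < 0, so peanut butter and jelly are complements.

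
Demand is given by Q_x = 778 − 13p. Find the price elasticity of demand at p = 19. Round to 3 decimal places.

At p = 19, Q_x = 531.
dQ_x/dp = −13.
Point elasticity E = (dQ_x/dp)·(p/Q_x) = -13 × 19/531 ≈ -0.465.
|E| < 1, so demand is inelastic at this price.

-0.465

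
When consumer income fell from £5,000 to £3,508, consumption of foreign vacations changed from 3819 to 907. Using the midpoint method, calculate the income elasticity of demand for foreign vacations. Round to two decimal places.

3.51

%ΔQ = (907 − 3819)/[(3819+907)/2] = -2912/2363 ≈ -1.2323.
%ΔI = (3,508 − 5,000)/[(5,000+3,508)/2] = -1492/4254 ≈ -0.3507.
E_I = %ΔQ/%ΔI ≈ 3.51.
E_I > 1: normal good (luxury).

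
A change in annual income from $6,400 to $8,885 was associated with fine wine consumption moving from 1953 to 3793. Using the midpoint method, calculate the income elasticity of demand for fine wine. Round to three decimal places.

%ΔQ = (3793 − 1953)/[(1953+3793)/2] = 1840/2873 ≈ 0.6404.
%ΔI = (8,885 − 6,400)/[(6,400+8,885)/2] = 2485/7642.5 ≈ 0.3252.
E_I = %ΔQ/%ΔI ≈ 1.970.
E_I > 1: normal good (luxury).

1.970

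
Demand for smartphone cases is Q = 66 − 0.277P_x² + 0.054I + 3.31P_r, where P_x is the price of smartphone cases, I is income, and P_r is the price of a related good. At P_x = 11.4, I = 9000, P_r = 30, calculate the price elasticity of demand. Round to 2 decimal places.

-0.12

Evaluating quantity at (P_x, I, P_r) gives Q = 66 − 0.277(11.4)² + 0.054(9000) + 3.31(30) = 66 − 35.9989 + 486 + 99.3 = 615.3011.
∂Q/∂P_x = −2·0.277·P_x = -6.3156, so E_p = -6.3156·(11.4/615.3011) ≈ -0.12.
|E_p| < 1: demand is inelastic.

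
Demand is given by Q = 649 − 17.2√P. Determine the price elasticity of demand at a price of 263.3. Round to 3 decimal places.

-0.377

At P = 263.3, Q = 369.9038.
dQ/dP = −17.2/(2√P) = −17.2/(2·16.2265).
Point elasticity E = (dQ/dP)·(P/Q) = -0.53 × 263.3/369.9038 ≈ -0.377.
|E| < 1, so demand is inelastic at this price.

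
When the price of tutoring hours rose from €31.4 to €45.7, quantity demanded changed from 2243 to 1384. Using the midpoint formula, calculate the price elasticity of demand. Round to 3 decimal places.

%ΔQ = (1384 − 2243)/[(2243 + 1384)/2] = -859/1813.5 ≈ -0.4737.
%ΔP = (45.7 − 31.4)/[(31.4 + 45.7)/2] = 14.3/38.55 ≈ 0.3709.
Arc elasticity E = %ΔQ/%ΔP ≈ -0.4737/0.3709 ≈ -1.277.
|E| > 1: demand is elastic over this range.

-1.277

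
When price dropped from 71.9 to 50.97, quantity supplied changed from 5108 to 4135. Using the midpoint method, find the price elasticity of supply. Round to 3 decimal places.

0.618

%ΔQ = (4135 − 5108)/[(5108 + 4135)/2] = -973/4621.5 ≈ -0.2105.
%ΔP = (50.97 − 71.9)/[(71.9 + 50.97)/2] = -20.93/61.435 ≈ -0.3407.
Arc elasticity E = %ΔQ/%ΔP ≈ -0.2105/-0.3407 ≈ 0.618.
|E| < 1: supply is inelastic over this range.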